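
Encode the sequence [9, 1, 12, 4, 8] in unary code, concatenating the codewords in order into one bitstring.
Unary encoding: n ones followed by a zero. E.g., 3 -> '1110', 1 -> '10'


Encode each number as n ones followed by a terminating 0:
  9 -> 1111111110 (10 bits)
  1 -> 10 (2 bits)
  12 -> 1111111111110 (13 bits)
  4 -> 11110 (5 bits)
  8 -> 111111110 (9 bits)
Total length = 10 + 2 + 13 + 5 + 9 = 39 bits.

Unary([9, 1, 12, 4, 8]) = 111111111010111111111111011110111111110 (39 bits)


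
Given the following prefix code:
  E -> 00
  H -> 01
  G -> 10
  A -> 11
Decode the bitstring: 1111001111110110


Decoding step by step:
Bits 11 -> A
Bits 11 -> A
Bits 00 -> E
Bits 11 -> A
Bits 11 -> A
Bits 11 -> A
Bits 01 -> H
Bits 10 -> G


Decoded message: AAEAAAHG


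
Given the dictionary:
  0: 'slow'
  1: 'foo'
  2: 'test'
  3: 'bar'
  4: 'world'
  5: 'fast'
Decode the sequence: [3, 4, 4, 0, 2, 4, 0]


Look up each index in the dictionary:
  3 -> 'bar'
  4 -> 'world'
  4 -> 'world'
  0 -> 'slow'
  2 -> 'test'
  4 -> 'world'
  0 -> 'slow'

Decoded: "bar world world slow test world slow"


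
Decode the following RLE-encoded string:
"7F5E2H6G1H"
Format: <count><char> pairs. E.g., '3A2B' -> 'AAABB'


Expanding each <count><char> pair:
  7F -> 'FFFFFFF'
  5E -> 'EEEEE'
  2H -> 'HH'
  6G -> 'GGGGGG'
  1H -> 'H'

Decoded = FFFFFFFEEEEEHHGGGGGGH


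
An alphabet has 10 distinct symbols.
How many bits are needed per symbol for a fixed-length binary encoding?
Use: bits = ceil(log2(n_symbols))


log2(10) = 3.3219
Bracket: 2^3 = 8 < 10 <= 2^4 = 16
So ceil(log2(10)) = 4

bits = ceil(log2(10)) = ceil(3.3219) = 4 bits


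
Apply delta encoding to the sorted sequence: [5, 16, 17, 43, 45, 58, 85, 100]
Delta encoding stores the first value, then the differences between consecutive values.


First value: 5
Deltas:
  16 - 5 = 11
  17 - 16 = 1
  43 - 17 = 26
  45 - 43 = 2
  58 - 45 = 13
  85 - 58 = 27
  100 - 85 = 15


Delta encoded: [5, 11, 1, 26, 2, 13, 27, 15]


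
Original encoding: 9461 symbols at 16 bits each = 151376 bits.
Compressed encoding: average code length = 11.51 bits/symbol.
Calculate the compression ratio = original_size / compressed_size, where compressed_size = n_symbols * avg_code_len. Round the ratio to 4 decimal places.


original_size = n_symbols * orig_bits = 9461 * 16 = 151376 bits
compressed_size = n_symbols * avg_code_len = 9461 * 11.51 = 108896.11 bits
ratio = original_size / compressed_size = 151376 / 108896.11 = 1.3901

Compression ratio = 1.3901


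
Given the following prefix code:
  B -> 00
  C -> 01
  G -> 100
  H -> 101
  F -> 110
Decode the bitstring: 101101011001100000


Decoding step by step:
Bits 101 -> H
Bits 101 -> H
Bits 01 -> C
Bits 100 -> G
Bits 110 -> F
Bits 00 -> B
Bits 00 -> B


Decoded message: HHCGFBB


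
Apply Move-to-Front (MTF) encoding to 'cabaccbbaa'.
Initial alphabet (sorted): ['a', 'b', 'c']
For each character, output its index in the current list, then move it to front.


MTF encoding:
'c': index 2 in ['a', 'b', 'c'] -> ['c', 'a', 'b']
'a': index 1 in ['c', 'a', 'b'] -> ['a', 'c', 'b']
'b': index 2 in ['a', 'c', 'b'] -> ['b', 'a', 'c']
'a': index 1 in ['b', 'a', 'c'] -> ['a', 'b', 'c']
'c': index 2 in ['a', 'b', 'c'] -> ['c', 'a', 'b']
'c': index 0 in ['c', 'a', 'b'] -> ['c', 'a', 'b']
'b': index 2 in ['c', 'a', 'b'] -> ['b', 'c', 'a']
'b': index 0 in ['b', 'c', 'a'] -> ['b', 'c', 'a']
'a': index 2 in ['b', 'c', 'a'] -> ['a', 'b', 'c']
'a': index 0 in ['a', 'b', 'c'] -> ['a', 'b', 'c']


Output: [2, 1, 2, 1, 2, 0, 2, 0, 2, 0]


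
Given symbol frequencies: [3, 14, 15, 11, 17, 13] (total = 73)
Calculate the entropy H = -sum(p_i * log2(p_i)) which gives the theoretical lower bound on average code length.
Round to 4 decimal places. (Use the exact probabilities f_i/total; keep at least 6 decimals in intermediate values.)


Per-symbol terms -p_i * log2(p_i) with p_i = f_i/73:
  p = 3/73 = 0.041096: log2(p) = -4.604862, -p*log2(p) = 0.189241
  p = 14/73 = 0.191781: log2(p) = -2.382470, -p*log2(p) = 0.456912
  p = 15/73 = 0.205479: log2(p) = -2.282934, -p*log2(p) = 0.469096
  p = 11/73 = 0.150685: log2(p) = -2.730393, -p*log2(p) = 0.411429
  p = 17/73 = 0.232877: log2(p) = -2.102362, -p*log2(p) = 0.489591
  p = 13/73 = 0.178082: log2(p) = -2.489385, -p*log2(p) = 0.443315
H = 0.189241 + 0.456912 + 0.469096 + 0.411429 + 0.489591 + 0.443315 = 2.459584

H = 2.4596 bits/symbol


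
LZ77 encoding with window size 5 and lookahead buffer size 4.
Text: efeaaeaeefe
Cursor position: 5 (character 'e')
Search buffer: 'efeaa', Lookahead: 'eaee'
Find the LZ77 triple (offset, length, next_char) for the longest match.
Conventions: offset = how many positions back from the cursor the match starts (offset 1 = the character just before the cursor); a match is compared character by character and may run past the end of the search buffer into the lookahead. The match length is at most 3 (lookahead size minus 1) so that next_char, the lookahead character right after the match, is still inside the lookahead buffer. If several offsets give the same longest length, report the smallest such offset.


Try each offset into the search buffer:
  offset=1 (pos 4, char 'a'): match length 0
  offset=2 (pos 3, char 'a'): match length 0
  offset=3 (pos 2, char 'e'): match length 2
  offset=4 (pos 1, char 'f'): match length 0
  offset=5 (pos 0, char 'e'): match length 1
Longest match has length 2 at offset 3.
next_char = character at position 5 + 2 = 7 -> 'e'

Best match: offset=3, length=2 (matching 'ea' starting at position 2)
LZ77 triple: (3, 2, 'e')


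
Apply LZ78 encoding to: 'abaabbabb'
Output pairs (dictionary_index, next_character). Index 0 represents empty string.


LZ78 encoding steps:
Dictionary: {0: ''}
Step 1: w='' (idx 0), next='a' -> output (0, 'a'), add 'a' as idx 1
Step 2: w='' (idx 0), next='b' -> output (0, 'b'), add 'b' as idx 2
Step 3: w='a' (idx 1), next='a' -> output (1, 'a'), add 'aa' as idx 3
Step 4: w='b' (idx 2), next='b' -> output (2, 'b'), add 'bb' as idx 4
Step 5: w='a' (idx 1), next='b' -> output (1, 'b'), add 'ab' as idx 5
Step 6: w='b' (idx 2), end of input -> output (2, '')


Encoded: [(0, 'a'), (0, 'b'), (1, 'a'), (2, 'b'), (1, 'b'), (2, '')]


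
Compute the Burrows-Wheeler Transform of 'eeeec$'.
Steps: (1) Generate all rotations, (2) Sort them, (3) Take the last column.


Rotations (sorted):
  0: $eeeec -> last char: c
  1: c$eeee -> last char: e
  2: ec$eee -> last char: e
  3: eec$ee -> last char: e
  4: eeec$e -> last char: e
  5: eeeec$ -> last char: $


BWT = ceeee$


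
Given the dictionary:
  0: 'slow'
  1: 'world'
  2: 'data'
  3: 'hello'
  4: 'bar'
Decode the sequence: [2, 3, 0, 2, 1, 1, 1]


Look up each index in the dictionary:
  2 -> 'data'
  3 -> 'hello'
  0 -> 'slow'
  2 -> 'data'
  1 -> 'world'
  1 -> 'world'
  1 -> 'world'

Decoded: "data hello slow data world world world"


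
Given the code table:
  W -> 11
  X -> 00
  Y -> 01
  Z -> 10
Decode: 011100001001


Decoding:
01 -> Y
11 -> W
00 -> X
00 -> X
10 -> Z
01 -> Y


Result: YWXXZY


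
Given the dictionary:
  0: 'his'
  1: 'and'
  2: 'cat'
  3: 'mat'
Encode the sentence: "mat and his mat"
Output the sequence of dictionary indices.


Look up each word in the dictionary:
  'mat' -> 3
  'and' -> 1
  'his' -> 0
  'mat' -> 3

Encoded: [3, 1, 0, 3]


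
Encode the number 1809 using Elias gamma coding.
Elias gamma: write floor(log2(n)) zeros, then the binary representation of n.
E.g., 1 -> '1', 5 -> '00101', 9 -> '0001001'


num_bits = floor(log2(1809)) + 1 = 11
leading_zeros = num_bits - 1 = 10
binary(1809) = 11100010001

Elias gamma(1809) = '0000000000' + '11100010001' = 000000000011100010001 (21 bits)


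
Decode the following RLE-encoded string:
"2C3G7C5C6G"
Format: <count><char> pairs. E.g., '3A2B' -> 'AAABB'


Expanding each <count><char> pair:
  2C -> 'CC'
  3G -> 'GGG'
  7C -> 'CCCCCCC'
  5C -> 'CCCCC'
  6G -> 'GGGGGG'

Decoded = CCGGGCCCCCCCCCCCCGGGGGG


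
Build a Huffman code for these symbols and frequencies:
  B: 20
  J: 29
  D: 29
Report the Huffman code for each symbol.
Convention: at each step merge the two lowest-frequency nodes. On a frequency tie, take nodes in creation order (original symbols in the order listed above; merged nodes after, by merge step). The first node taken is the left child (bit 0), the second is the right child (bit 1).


Huffman tree construction:
Step 1: Merge B(20) + J(29) = 49
Step 2: Merge D(29) + (B+J)(49) = 78
Read each symbol's code off the tree from the root (left child = 0, right child = 1).

Codes:
  B: 10 (length 2)
  J: 11 (length 2)
  D: 0 (length 1)
Average code length: 127/78 = 1.6282 bits/symbol


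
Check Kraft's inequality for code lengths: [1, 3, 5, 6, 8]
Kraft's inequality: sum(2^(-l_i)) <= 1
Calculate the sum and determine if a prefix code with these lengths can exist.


Sum = 2^(-1) + 2^(-3) + 2^(-5) + 2^(-6) + 2^(-8)
    = 0.5 + 0.125 + 0.03125 + 0.015625 + 0.00390625
    = 173/256 = 0.67578125
Since 0.67578125 <= 1, Kraft's inequality IS satisfied.
A prefix code with these lengths CAN exist.

Kraft sum = 0.67578125. Satisfied.


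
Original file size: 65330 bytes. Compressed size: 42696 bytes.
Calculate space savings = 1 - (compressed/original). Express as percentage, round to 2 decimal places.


ratio = compressed/original = 42696/65330 = 0.653544
savings = 1 - ratio = 1 - 0.653544 = 0.346456
as a percentage: 0.346456 * 100 = 34.65%

Space savings = 1 - 42696/65330 = 34.65%


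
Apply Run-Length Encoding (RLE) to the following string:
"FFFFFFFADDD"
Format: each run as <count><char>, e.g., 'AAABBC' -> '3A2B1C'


Scanning runs left to right:
  i=0: run of 'F' x 7 -> '7F'
  i=7: run of 'A' x 1 -> '1A'
  i=8: run of 'D' x 3 -> '3D'

RLE = 7F1A3D


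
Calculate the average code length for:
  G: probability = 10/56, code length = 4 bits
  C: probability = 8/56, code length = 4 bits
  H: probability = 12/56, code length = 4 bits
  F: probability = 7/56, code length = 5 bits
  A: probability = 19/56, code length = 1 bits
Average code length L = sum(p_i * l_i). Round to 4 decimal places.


Weighted contributions p_i * l_i:
  G: (10/56) * 4 = 40/56
  C: (8/56) * 4 = 32/56
  H: (12/56) * 4 = 48/56
  F: (7/56) * 5 = 35/56
  A: (19/56) * 1 = 19/56
Sum = (40 + 32 + 48 + 35 + 19)/56 = 174/56

L = 174/56 = 3.1071 bits/symbol


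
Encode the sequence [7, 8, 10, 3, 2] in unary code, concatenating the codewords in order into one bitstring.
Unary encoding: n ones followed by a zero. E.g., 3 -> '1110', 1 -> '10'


Encode each number as n ones followed by a terminating 0:
  7 -> 11111110 (8 bits)
  8 -> 111111110 (9 bits)
  10 -> 11111111110 (11 bits)
  3 -> 1110 (4 bits)
  2 -> 110 (3 bits)
Total length = 8 + 9 + 11 + 4 + 3 = 35 bits.

Unary([7, 8, 10, 3, 2]) = 11111110111111110111111111101110110 (35 bits)


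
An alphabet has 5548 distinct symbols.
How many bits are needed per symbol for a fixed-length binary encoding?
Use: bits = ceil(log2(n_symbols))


log2(5548) = 12.4378
Bracket: 2^12 = 4096 < 5548 <= 2^13 = 8192
So ceil(log2(5548)) = 13

bits = ceil(log2(5548)) = ceil(12.4378) = 13 bits


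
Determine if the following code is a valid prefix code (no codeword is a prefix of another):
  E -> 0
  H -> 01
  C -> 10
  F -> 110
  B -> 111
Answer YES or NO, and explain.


Checking each pair (does one codeword prefix another?):
  E='0' vs H='01': prefix -- VIOLATION

NO -- this is NOT a valid prefix code. E (0) is a prefix of H (01).


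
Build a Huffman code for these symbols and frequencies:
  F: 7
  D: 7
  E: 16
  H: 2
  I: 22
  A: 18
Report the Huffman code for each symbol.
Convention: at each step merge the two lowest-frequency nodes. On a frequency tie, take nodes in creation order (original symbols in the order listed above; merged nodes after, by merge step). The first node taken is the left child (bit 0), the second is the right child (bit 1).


Huffman tree construction:
Step 1: Merge H(2) + F(7) = 9
Step 2: Merge D(7) + (H+F)(9) = 16
Step 3: Merge E(16) + (D+(H+F))(16) = 32
Step 4: Merge A(18) + I(22) = 40
Step 5: Merge (E+(D+(H+F)))(32) + (A+I)(40) = 72
Read each symbol's code off the tree from the root (left child = 0, right child = 1).

Codes:
  F: 0111 (length 4)
  D: 010 (length 3)
  E: 00 (length 2)
  H: 0110 (length 4)
  I: 11 (length 2)
  A: 10 (length 2)
Average code length: 169/72 = 2.3472 bits/symbol


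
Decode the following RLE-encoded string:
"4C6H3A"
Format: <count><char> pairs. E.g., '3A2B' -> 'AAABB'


Expanding each <count><char> pair:
  4C -> 'CCCC'
  6H -> 'HHHHHH'
  3A -> 'AAA'

Decoded = CCCCHHHHHHAAA


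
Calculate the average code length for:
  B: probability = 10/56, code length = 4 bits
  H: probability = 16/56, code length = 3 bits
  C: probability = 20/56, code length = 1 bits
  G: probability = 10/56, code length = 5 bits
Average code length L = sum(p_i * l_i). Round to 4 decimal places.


Weighted contributions p_i * l_i:
  B: (10/56) * 4 = 40/56
  H: (16/56) * 3 = 48/56
  C: (20/56) * 1 = 20/56
  G: (10/56) * 5 = 50/56
Sum = (40 + 48 + 20 + 50)/56 = 158/56

L = 158/56 = 2.8214 bits/symbol


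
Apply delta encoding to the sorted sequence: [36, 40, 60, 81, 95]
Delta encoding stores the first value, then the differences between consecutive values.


First value: 36
Deltas:
  40 - 36 = 4
  60 - 40 = 20
  81 - 60 = 21
  95 - 81 = 14


Delta encoded: [36, 4, 20, 21, 14]


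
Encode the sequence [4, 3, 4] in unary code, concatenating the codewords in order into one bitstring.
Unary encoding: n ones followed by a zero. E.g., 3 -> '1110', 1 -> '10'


Encode each number as n ones followed by a terminating 0:
  4 -> 11110 (5 bits)
  3 -> 1110 (4 bits)
  4 -> 11110 (5 bits)
Total length = 5 + 4 + 5 = 14 bits.

Unary([4, 3, 4]) = 11110111011110 (14 bits)


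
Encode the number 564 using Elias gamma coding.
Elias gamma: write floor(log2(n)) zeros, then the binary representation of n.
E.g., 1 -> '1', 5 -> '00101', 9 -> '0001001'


num_bits = floor(log2(564)) + 1 = 10
leading_zeros = num_bits - 1 = 9
binary(564) = 1000110100

Elias gamma(564) = '000000000' + '1000110100' = 0000000001000110100 (19 bits)


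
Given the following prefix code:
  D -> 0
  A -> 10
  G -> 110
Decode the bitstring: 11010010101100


Decoding step by step:
Bits 110 -> G
Bits 10 -> A
Bits 0 -> D
Bits 10 -> A
Bits 10 -> A
Bits 110 -> G
Bits 0 -> D


Decoded message: GADAAGD


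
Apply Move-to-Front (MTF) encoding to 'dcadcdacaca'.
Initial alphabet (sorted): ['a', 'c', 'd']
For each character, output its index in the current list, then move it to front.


MTF encoding:
'd': index 2 in ['a', 'c', 'd'] -> ['d', 'a', 'c']
'c': index 2 in ['d', 'a', 'c'] -> ['c', 'd', 'a']
'a': index 2 in ['c', 'd', 'a'] -> ['a', 'c', 'd']
'd': index 2 in ['a', 'c', 'd'] -> ['d', 'a', 'c']
'c': index 2 in ['d', 'a', 'c'] -> ['c', 'd', 'a']
'd': index 1 in ['c', 'd', 'a'] -> ['d', 'c', 'a']
'a': index 2 in ['d', 'c', 'a'] -> ['a', 'd', 'c']
'c': index 2 in ['a', 'd', 'c'] -> ['c', 'a', 'd']
'a': index 1 in ['c', 'a', 'd'] -> ['a', 'c', 'd']
'c': index 1 in ['a', 'c', 'd'] -> ['c', 'a', 'd']
'a': index 1 in ['c', 'a', 'd'] -> ['a', 'c', 'd']


Output: [2, 2, 2, 2, 2, 1, 2, 2, 1, 1, 1]


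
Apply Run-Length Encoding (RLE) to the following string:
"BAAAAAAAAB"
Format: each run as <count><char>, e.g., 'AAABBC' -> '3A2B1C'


Scanning runs left to right:
  i=0: run of 'B' x 1 -> '1B'
  i=1: run of 'A' x 8 -> '8A'
  i=9: run of 'B' x 1 -> '1B'

RLE = 1B8A1B


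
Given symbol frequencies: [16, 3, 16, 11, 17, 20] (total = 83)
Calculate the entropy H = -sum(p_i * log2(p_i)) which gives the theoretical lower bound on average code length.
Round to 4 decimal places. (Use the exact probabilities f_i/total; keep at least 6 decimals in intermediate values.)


Per-symbol terms -p_i * log2(p_i) with p_i = f_i/83:
  p = 16/83 = 0.192771: log2(p) = -2.375039, -p*log2(p) = 0.457839
  p = 3/83 = 0.036145: log2(p) = -4.790077, -p*log2(p) = 0.173135
  p = 16/83 = 0.192771: log2(p) = -2.375039, -p*log2(p) = 0.457839
  p = 11/83 = 0.132530: log2(p) = -2.915608, -p*log2(p) = 0.386406
  p = 17/83 = 0.204819: log2(p) = -2.287577, -p*log2(p) = 0.468540
  p = 20/83 = 0.240964: log2(p) = -2.053111, -p*log2(p) = 0.494726
H = 0.457839 + 0.173135 + 0.457839 + 0.386406 + 0.468540 + 0.494726 = 2.438485

H = 2.4385 bits/symbol


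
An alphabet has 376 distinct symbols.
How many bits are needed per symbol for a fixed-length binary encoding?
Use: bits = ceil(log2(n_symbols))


log2(376) = 8.5546
Bracket: 2^8 = 256 < 376 <= 2^9 = 512
So ceil(log2(376)) = 9

bits = ceil(log2(376)) = ceil(8.5546) = 9 bits


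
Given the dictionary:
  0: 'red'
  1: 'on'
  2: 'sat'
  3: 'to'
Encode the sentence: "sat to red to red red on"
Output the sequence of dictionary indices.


Look up each word in the dictionary:
  'sat' -> 2
  'to' -> 3
  'red' -> 0
  'to' -> 3
  'red' -> 0
  'red' -> 0
  'on' -> 1

Encoded: [2, 3, 0, 3, 0, 0, 1]


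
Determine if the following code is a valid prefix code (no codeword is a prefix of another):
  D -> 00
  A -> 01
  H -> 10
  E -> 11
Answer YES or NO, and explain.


Checking each pair (does one codeword prefix another?):
  D='00' vs A='01': no prefix
  D='00' vs H='10': no prefix
  D='00' vs E='11': no prefix
  A='01' vs D='00': no prefix
  A='01' vs H='10': no prefix
  A='01' vs E='11': no prefix
  H='10' vs D='00': no prefix
  H='10' vs A='01': no prefix
  H='10' vs E='11': no prefix
  E='11' vs D='00': no prefix
  E='11' vs A='01': no prefix
  E='11' vs H='10': no prefix
No violation found over all pairs.

YES -- this is a valid prefix code. No codeword is a prefix of any other codeword.


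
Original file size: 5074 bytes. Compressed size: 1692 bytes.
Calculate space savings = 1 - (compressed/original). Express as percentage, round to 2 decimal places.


ratio = compressed/original = 1692/5074 = 0.333465
savings = 1 - ratio = 1 - 0.333465 = 0.666535
as a percentage: 0.666535 * 100 = 66.65%

Space savings = 1 - 1692/5074 = 66.65%


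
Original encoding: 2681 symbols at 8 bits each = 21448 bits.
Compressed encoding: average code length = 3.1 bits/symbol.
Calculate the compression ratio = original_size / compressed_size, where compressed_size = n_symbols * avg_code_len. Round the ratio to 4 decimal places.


original_size = n_symbols * orig_bits = 2681 * 8 = 21448 bits
compressed_size = n_symbols * avg_code_len = 2681 * 3.1 = 8311.1 bits
ratio = original_size / compressed_size = 21448 / 8311.1 = 2.5806

Compression ratio = 2.5806


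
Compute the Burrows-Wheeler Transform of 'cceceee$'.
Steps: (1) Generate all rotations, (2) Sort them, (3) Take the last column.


Rotations (sorted):
  0: $cceceee -> last char: e
  1: cceceee$ -> last char: $
  2: ceceee$c -> last char: c
  3: ceee$cce -> last char: e
  4: e$ccecee -> last char: e
  5: eceee$cc -> last char: c
  6: ee$ccece -> last char: e
  7: eee$ccec -> last char: c


BWT = e$ceecec


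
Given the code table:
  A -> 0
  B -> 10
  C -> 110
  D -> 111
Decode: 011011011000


Decoding:
0 -> A
110 -> C
110 -> C
110 -> C
0 -> A
0 -> A


Result: ACCCAA


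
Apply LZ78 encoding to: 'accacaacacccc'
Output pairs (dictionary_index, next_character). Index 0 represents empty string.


LZ78 encoding steps:
Dictionary: {0: ''}
Step 1: w='' (idx 0), next='a' -> output (0, 'a'), add 'a' as idx 1
Step 2: w='' (idx 0), next='c' -> output (0, 'c'), add 'c' as idx 2
Step 3: w='c' (idx 2), next='a' -> output (2, 'a'), add 'ca' as idx 3
Step 4: w='ca' (idx 3), next='a' -> output (3, 'a'), add 'caa' as idx 4
Step 5: w='ca' (idx 3), next='c' -> output (3, 'c'), add 'cac' as idx 5
Step 6: w='c' (idx 2), next='c' -> output (2, 'c'), add 'cc' as idx 6
Step 7: w='c' (idx 2), end of input -> output (2, '')


Encoded: [(0, 'a'), (0, 'c'), (2, 'a'), (3, 'a'), (3, 'c'), (2, 'c'), (2, '')]


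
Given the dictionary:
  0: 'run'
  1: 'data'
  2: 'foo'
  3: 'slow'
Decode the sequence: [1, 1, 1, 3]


Look up each index in the dictionary:
  1 -> 'data'
  1 -> 'data'
  1 -> 'data'
  3 -> 'slow'

Decoded: "data data data slow"


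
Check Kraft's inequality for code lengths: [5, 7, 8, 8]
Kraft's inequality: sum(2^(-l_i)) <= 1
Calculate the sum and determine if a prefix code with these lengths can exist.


Sum = 2^(-5) + 2^(-7) + 2^(-8) + 2^(-8)
    = 0.03125 + 0.0078125 + 0.00390625 + 0.00390625
    = 12/256 = 0.046875
Since 0.046875 <= 1, Kraft's inequality IS satisfied.
A prefix code with these lengths CAN exist.

Kraft sum = 0.046875. Satisfied.


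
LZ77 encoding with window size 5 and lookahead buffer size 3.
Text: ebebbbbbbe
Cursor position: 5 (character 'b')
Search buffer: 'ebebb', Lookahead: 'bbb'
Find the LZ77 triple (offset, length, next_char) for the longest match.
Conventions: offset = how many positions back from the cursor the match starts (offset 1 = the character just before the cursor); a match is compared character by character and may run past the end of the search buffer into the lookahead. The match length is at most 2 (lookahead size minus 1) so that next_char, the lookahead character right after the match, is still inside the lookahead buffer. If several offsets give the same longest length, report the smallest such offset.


Try each offset into the search buffer:
  offset=1 (pos 4, char 'b'): match length 2
  offset=2 (pos 3, char 'b'): match length 2
  offset=3 (pos 2, char 'e'): match length 0
  offset=4 (pos 1, char 'b'): match length 1
  offset=5 (pos 0, char 'e'): match length 0
Longest match has length 2, found at offsets 1, 2; take the smallest, offset 1.
next_char = character at position 5 + 2 = 7 -> 'b'

Best match: offset=1, length=2 (matching 'bb' starting at position 4)
LZ77 triple: (1, 2, 'b')


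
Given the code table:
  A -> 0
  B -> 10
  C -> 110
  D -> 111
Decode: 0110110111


Decoding:
0 -> A
110 -> C
110 -> C
111 -> D


Result: ACCD


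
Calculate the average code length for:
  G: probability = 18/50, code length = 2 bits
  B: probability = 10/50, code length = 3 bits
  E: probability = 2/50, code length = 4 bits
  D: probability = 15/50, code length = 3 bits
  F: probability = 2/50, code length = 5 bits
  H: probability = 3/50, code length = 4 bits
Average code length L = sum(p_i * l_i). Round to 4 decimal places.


Weighted contributions p_i * l_i:
  G: (18/50) * 2 = 36/50
  B: (10/50) * 3 = 30/50
  E: (2/50) * 4 = 8/50
  D: (15/50) * 3 = 45/50
  F: (2/50) * 5 = 10/50
  H: (3/50) * 4 = 12/50
Sum = (36 + 30 + 8 + 45 + 10 + 12)/50 = 141/50

L = 141/50 = 2.8200 bits/symbol


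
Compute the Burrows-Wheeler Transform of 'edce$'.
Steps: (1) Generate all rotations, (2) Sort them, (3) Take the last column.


Rotations (sorted):
  0: $edce -> last char: e
  1: ce$ed -> last char: d
  2: dce$e -> last char: e
  3: e$edc -> last char: c
  4: edce$ -> last char: $


BWT = edec$


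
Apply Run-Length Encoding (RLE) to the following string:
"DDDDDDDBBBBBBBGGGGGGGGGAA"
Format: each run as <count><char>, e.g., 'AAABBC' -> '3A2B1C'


Scanning runs left to right:
  i=0: run of 'D' x 7 -> '7D'
  i=7: run of 'B' x 7 -> '7B'
  i=14: run of 'G' x 9 -> '9G'
  i=23: run of 'A' x 2 -> '2A'

RLE = 7D7B9G2A


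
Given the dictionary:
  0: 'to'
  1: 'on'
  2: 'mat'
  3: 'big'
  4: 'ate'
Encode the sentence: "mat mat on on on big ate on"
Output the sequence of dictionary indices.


Look up each word in the dictionary:
  'mat' -> 2
  'mat' -> 2
  'on' -> 1
  'on' -> 1
  'on' -> 1
  'big' -> 3
  'ate' -> 4
  'on' -> 1

Encoded: [2, 2, 1, 1, 1, 3, 4, 1]


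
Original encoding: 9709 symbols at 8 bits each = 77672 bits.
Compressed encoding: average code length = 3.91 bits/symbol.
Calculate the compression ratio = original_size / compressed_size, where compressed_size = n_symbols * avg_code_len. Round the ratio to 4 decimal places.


original_size = n_symbols * orig_bits = 9709 * 8 = 77672 bits
compressed_size = n_symbols * avg_code_len = 9709 * 3.91 = 37962.19 bits
ratio = original_size / compressed_size = 77672 / 37962.19 = 2.046

Compression ratio = 2.046


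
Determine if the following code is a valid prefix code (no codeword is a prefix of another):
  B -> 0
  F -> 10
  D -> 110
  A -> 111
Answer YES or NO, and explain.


Checking each pair (does one codeword prefix another?):
  B='0' vs F='10': no prefix
  B='0' vs D='110': no prefix
  B='0' vs A='111': no prefix
  F='10' vs B='0': no prefix
  F='10' vs D='110': no prefix
  F='10' vs A='111': no prefix
  D='110' vs B='0': no prefix
  D='110' vs F='10': no prefix
  D='110' vs A='111': no prefix
  A='111' vs B='0': no prefix
  A='111' vs F='10': no prefix
  A='111' vs D='110': no prefix
No violation found over all pairs.

YES -- this is a valid prefix code. No codeword is a prefix of any other codeword.


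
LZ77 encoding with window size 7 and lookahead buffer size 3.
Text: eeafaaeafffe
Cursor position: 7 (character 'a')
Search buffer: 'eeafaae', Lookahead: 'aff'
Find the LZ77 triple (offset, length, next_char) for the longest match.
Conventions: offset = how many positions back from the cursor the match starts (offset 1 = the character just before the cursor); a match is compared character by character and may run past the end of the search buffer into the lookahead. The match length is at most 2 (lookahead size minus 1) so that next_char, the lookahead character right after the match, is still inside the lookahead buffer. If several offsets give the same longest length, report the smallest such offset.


Try each offset into the search buffer:
  offset=1 (pos 6, char 'e'): match length 0
  offset=2 (pos 5, char 'a'): match length 1
  offset=3 (pos 4, char 'a'): match length 1
  offset=4 (pos 3, char 'f'): match length 0
  offset=5 (pos 2, char 'a'): match length 2
  offset=6 (pos 1, char 'e'): match length 0
  offset=7 (pos 0, char 'e'): match length 0
Longest match has length 2 at offset 5.
next_char = character at position 7 + 2 = 9 -> 'f'

Best match: offset=5, length=2 (matching 'af' starting at position 2)
LZ77 triple: (5, 2, 'f')


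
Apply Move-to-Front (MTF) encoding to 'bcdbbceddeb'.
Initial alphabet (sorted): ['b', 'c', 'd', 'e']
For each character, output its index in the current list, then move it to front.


MTF encoding:
'b': index 0 in ['b', 'c', 'd', 'e'] -> ['b', 'c', 'd', 'e']
'c': index 1 in ['b', 'c', 'd', 'e'] -> ['c', 'b', 'd', 'e']
'd': index 2 in ['c', 'b', 'd', 'e'] -> ['d', 'c', 'b', 'e']
'b': index 2 in ['d', 'c', 'b', 'e'] -> ['b', 'd', 'c', 'e']
'b': index 0 in ['b', 'd', 'c', 'e'] -> ['b', 'd', 'c', 'e']
'c': index 2 in ['b', 'd', 'c', 'e'] -> ['c', 'b', 'd', 'e']
'e': index 3 in ['c', 'b', 'd', 'e'] -> ['e', 'c', 'b', 'd']
'd': index 3 in ['e', 'c', 'b', 'd'] -> ['d', 'e', 'c', 'b']
'd': index 0 in ['d', 'e', 'c', 'b'] -> ['d', 'e', 'c', 'b']
'e': index 1 in ['d', 'e', 'c', 'b'] -> ['e', 'd', 'c', 'b']
'b': index 3 in ['e', 'd', 'c', 'b'] -> ['b', 'e', 'd', 'c']


Output: [0, 1, 2, 2, 0, 2, 3, 3, 0, 1, 3]


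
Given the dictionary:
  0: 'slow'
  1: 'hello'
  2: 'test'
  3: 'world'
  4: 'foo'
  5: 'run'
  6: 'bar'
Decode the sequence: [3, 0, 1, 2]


Look up each index in the dictionary:
  3 -> 'world'
  0 -> 'slow'
  1 -> 'hello'
  2 -> 'test'

Decoded: "world slow hello test"


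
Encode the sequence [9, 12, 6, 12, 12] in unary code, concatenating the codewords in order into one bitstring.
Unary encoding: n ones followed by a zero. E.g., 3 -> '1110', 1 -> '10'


Encode each number as n ones followed by a terminating 0:
  9 -> 1111111110 (10 bits)
  12 -> 1111111111110 (13 bits)
  6 -> 1111110 (7 bits)
  12 -> 1111111111110 (13 bits)
  12 -> 1111111111110 (13 bits)
Total length = 10 + 13 + 7 + 13 + 13 = 56 bits.

Unary([9, 12, 6, 12, 12]) = 11111111101111111111110111111011111111111101111111111110 (56 bits)


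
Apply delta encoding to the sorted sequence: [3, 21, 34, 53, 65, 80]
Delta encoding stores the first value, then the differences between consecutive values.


First value: 3
Deltas:
  21 - 3 = 18
  34 - 21 = 13
  53 - 34 = 19
  65 - 53 = 12
  80 - 65 = 15


Delta encoded: [3, 18, 13, 19, 12, 15]


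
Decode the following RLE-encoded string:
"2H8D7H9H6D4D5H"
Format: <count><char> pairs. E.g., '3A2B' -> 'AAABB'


Expanding each <count><char> pair:
  2H -> 'HH'
  8D -> 'DDDDDDDD'
  7H -> 'HHHHHHH'
  9H -> 'HHHHHHHHH'
  6D -> 'DDDDDD'
  4D -> 'DDDD'
  5H -> 'HHHHH'

Decoded = HHDDDDDDDDHHHHHHHHHHHHHHHHDDDDDDDDDDHHHHH


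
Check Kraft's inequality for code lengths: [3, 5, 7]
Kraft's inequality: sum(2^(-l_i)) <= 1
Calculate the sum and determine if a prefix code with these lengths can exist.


Sum = 2^(-3) + 2^(-5) + 2^(-7)
    = 0.125 + 0.03125 + 0.0078125
    = 21/128 = 0.1640625
Since 0.1640625 <= 1, Kraft's inequality IS satisfied.
A prefix code with these lengths CAN exist.

Kraft sum = 0.1640625. Satisfied.


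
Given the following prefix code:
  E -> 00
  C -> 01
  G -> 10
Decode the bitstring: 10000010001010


Decoding step by step:
Bits 10 -> G
Bits 00 -> E
Bits 00 -> E
Bits 10 -> G
Bits 00 -> E
Bits 10 -> G
Bits 10 -> G


Decoded message: GEEGEGG


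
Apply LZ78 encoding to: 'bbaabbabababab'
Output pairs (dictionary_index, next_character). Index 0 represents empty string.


LZ78 encoding steps:
Dictionary: {0: ''}
Step 1: w='' (idx 0), next='b' -> output (0, 'b'), add 'b' as idx 1
Step 2: w='b' (idx 1), next='a' -> output (1, 'a'), add 'ba' as idx 2
Step 3: w='' (idx 0), next='a' -> output (0, 'a'), add 'a' as idx 3
Step 4: w='b' (idx 1), next='b' -> output (1, 'b'), add 'bb' as idx 4
Step 5: w='a' (idx 3), next='b' -> output (3, 'b'), add 'ab' as idx 5
Step 6: w='ab' (idx 5), next='a' -> output (5, 'a'), add 'aba' as idx 6
Step 7: w='ba' (idx 2), next='b' -> output (2, 'b'), add 'bab' as idx 7


Encoded: [(0, 'b'), (1, 'a'), (0, 'a'), (1, 'b'), (3, 'b'), (5, 'a'), (2, 'b')]


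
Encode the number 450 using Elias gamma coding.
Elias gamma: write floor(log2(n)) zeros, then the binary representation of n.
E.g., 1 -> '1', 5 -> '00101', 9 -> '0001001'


num_bits = floor(log2(450)) + 1 = 9
leading_zeros = num_bits - 1 = 8
binary(450) = 111000010

Elias gamma(450) = '00000000' + '111000010' = 00000000111000010 (17 bits)


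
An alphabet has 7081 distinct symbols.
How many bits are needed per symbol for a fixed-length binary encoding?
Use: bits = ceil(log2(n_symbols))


log2(7081) = 12.7897
Bracket: 2^12 = 4096 < 7081 <= 2^13 = 8192
So ceil(log2(7081)) = 13

bits = ceil(log2(7081)) = ceil(12.7897) = 13 bits


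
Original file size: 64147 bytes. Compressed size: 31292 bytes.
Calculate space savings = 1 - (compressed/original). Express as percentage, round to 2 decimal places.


ratio = compressed/original = 31292/64147 = 0.487817
savings = 1 - ratio = 1 - 0.487817 = 0.512183
as a percentage: 0.512183 * 100 = 51.22%

Space savings = 1 - 31292/64147 = 51.22%


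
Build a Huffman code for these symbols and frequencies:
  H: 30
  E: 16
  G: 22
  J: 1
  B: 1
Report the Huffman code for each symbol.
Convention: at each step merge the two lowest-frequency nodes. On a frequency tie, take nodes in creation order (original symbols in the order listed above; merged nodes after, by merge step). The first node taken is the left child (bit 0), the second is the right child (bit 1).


Huffman tree construction:
Step 1: Merge J(1) + B(1) = 2
Step 2: Merge (J+B)(2) + E(16) = 18
Step 3: Merge ((J+B)+E)(18) + G(22) = 40
Step 4: Merge H(30) + (((J+B)+E)+G)(40) = 70
Read each symbol's code off the tree from the root (left child = 0, right child = 1).

Codes:
  H: 0 (length 1)
  E: 101 (length 3)
  G: 11 (length 2)
  J: 1000 (length 4)
  B: 1001 (length 4)
Average code length: 130/70 = 1.8571 bits/symbol


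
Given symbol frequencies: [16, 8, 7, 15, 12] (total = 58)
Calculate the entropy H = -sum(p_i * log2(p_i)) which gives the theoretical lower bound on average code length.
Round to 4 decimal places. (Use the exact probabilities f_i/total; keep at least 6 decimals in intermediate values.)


Per-symbol terms -p_i * log2(p_i) with p_i = f_i/58:
  p = 16/58 = 0.275862: log2(p) = -1.857981, -p*log2(p) = 0.512546
  p = 8/58 = 0.137931: log2(p) = -2.857981, -p*log2(p) = 0.394204
  p = 7/58 = 0.120690: log2(p) = -3.050626, -p*log2(p) = 0.368179
  p = 15/58 = 0.258621: log2(p) = -1.951090, -p*log2(p) = 0.504592
  p = 12/58 = 0.206897: log2(p) = -2.273018, -p*log2(p) = 0.470280
H = 0.512546 + 0.394204 + 0.368179 + 0.504592 + 0.470280 = 2.249801

H = 2.2498 bits/symbol


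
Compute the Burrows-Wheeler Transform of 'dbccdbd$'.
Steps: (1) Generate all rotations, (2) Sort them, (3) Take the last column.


Rotations (sorted):
  0: $dbccdbd -> last char: d
  1: bccdbd$d -> last char: d
  2: bd$dbccd -> last char: d
  3: ccdbd$db -> last char: b
  4: cdbd$dbc -> last char: c
  5: d$dbccdb -> last char: b
  6: dbccdbd$ -> last char: $
  7: dbd$dbcc -> last char: c


BWT = dddbcb$c


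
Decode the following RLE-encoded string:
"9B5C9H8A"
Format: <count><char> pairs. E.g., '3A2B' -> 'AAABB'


Expanding each <count><char> pair:
  9B -> 'BBBBBBBBB'
  5C -> 'CCCCC'
  9H -> 'HHHHHHHHH'
  8A -> 'AAAAAAAA'

Decoded = BBBBBBBBBCCCCCHHHHHHHHHAAAAAAAA


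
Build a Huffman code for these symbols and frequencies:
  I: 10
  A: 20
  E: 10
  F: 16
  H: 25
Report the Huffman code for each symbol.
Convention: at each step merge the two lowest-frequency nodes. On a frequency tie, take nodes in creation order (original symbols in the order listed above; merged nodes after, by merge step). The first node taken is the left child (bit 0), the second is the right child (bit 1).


Huffman tree construction:
Step 1: Merge I(10) + E(10) = 20
Step 2: Merge F(16) + A(20) = 36
Step 3: Merge (I+E)(20) + H(25) = 45
Step 4: Merge (F+A)(36) + ((I+E)+H)(45) = 81
Read each symbol's code off the tree from the root (left child = 0, right child = 1).

Codes:
  I: 100 (length 3)
  A: 01 (length 2)
  E: 101 (length 3)
  F: 00 (length 2)
  H: 11 (length 2)
Average code length: 182/81 = 2.2469 bits/symbol


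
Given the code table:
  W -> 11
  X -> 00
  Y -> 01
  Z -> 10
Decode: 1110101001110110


Decoding:
11 -> W
10 -> Z
10 -> Z
10 -> Z
01 -> Y
11 -> W
01 -> Y
10 -> Z


Result: WZZZYWYZ


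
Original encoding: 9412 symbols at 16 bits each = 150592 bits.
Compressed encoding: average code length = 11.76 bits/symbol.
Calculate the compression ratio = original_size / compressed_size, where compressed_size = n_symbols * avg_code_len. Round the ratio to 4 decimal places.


original_size = n_symbols * orig_bits = 9412 * 16 = 150592 bits
compressed_size = n_symbols * avg_code_len = 9412 * 11.76 = 110685.12 bits
ratio = original_size / compressed_size = 150592 / 110685.12 = 1.3605

Compression ratio = 1.3605


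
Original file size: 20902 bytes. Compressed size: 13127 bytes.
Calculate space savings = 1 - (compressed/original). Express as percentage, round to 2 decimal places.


ratio = compressed/original = 13127/20902 = 0.628026
savings = 1 - ratio = 1 - 0.628026 = 0.371974
as a percentage: 0.371974 * 100 = 37.2%

Space savings = 1 - 13127/20902 = 37.2%


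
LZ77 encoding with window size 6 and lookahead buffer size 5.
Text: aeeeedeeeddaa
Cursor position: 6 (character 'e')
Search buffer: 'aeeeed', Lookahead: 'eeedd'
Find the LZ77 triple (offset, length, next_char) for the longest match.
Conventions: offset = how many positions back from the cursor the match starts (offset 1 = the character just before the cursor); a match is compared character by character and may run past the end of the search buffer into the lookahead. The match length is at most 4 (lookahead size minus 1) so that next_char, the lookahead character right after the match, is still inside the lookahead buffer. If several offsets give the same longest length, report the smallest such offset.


Try each offset into the search buffer:
  offset=1 (pos 5, char 'd'): match length 0
  offset=2 (pos 4, char 'e'): match length 1
  offset=3 (pos 3, char 'e'): match length 2
  offset=4 (pos 2, char 'e'): match length 4
  offset=5 (pos 1, char 'e'): match length 3
  offset=6 (pos 0, char 'a'): match length 0
Longest match has length 4 at offset 4.
next_char = character at position 6 + 4 = 10 -> 'd'

Best match: offset=4, length=4 (matching 'eeed' starting at position 2)
LZ77 triple: (4, 4, 'd')


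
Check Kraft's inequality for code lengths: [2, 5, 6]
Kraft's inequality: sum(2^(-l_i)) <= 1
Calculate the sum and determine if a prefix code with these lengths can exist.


Sum = 2^(-2) + 2^(-5) + 2^(-6)
    = 0.25 + 0.03125 + 0.015625
    = 19/64 = 0.296875
Since 0.296875 <= 1, Kraft's inequality IS satisfied.
A prefix code with these lengths CAN exist.

Kraft sum = 0.296875. Satisfied.


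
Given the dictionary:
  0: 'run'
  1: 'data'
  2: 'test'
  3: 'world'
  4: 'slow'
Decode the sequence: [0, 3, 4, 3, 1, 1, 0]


Look up each index in the dictionary:
  0 -> 'run'
  3 -> 'world'
  4 -> 'slow'
  3 -> 'world'
  1 -> 'data'
  1 -> 'data'
  0 -> 'run'

Decoded: "run world slow world data data run"


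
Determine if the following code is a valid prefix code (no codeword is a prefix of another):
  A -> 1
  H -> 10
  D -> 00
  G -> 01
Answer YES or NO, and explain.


Checking each pair (does one codeword prefix another?):
  A='1' vs H='10': prefix -- VIOLATION

NO -- this is NOT a valid prefix code. A (1) is a prefix of H (10).


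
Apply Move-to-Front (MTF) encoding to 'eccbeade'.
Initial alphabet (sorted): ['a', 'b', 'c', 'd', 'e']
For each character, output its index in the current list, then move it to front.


MTF encoding:
'e': index 4 in ['a', 'b', 'c', 'd', 'e'] -> ['e', 'a', 'b', 'c', 'd']
'c': index 3 in ['e', 'a', 'b', 'c', 'd'] -> ['c', 'e', 'a', 'b', 'd']
'c': index 0 in ['c', 'e', 'a', 'b', 'd'] -> ['c', 'e', 'a', 'b', 'd']
'b': index 3 in ['c', 'e', 'a', 'b', 'd'] -> ['b', 'c', 'e', 'a', 'd']
'e': index 2 in ['b', 'c', 'e', 'a', 'd'] -> ['e', 'b', 'c', 'a', 'd']
'a': index 3 in ['e', 'b', 'c', 'a', 'd'] -> ['a', 'e', 'b', 'c', 'd']
'd': index 4 in ['a', 'e', 'b', 'c', 'd'] -> ['d', 'a', 'e', 'b', 'c']
'e': index 2 in ['d', 'a', 'e', 'b', 'c'] -> ['e', 'd', 'a', 'b', 'c']


Output: [4, 3, 0, 3, 2, 3, 4, 2]


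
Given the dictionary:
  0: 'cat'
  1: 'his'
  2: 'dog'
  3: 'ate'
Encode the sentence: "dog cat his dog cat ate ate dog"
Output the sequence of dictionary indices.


Look up each word in the dictionary:
  'dog' -> 2
  'cat' -> 0
  'his' -> 1
  'dog' -> 2
  'cat' -> 0
  'ate' -> 3
  'ate' -> 3
  'dog' -> 2

Encoded: [2, 0, 1, 2, 0, 3, 3, 2]


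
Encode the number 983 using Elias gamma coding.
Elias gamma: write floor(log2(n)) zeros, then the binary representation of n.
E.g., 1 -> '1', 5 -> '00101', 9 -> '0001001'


num_bits = floor(log2(983)) + 1 = 10
leading_zeros = num_bits - 1 = 9
binary(983) = 1111010111

Elias gamma(983) = '000000000' + '1111010111' = 0000000001111010111 (19 bits)


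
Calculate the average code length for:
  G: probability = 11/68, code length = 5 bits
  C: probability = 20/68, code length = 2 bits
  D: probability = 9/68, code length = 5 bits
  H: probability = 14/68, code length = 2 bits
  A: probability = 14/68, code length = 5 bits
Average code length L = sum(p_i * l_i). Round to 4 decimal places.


Weighted contributions p_i * l_i:
  G: (11/68) * 5 = 55/68
  C: (20/68) * 2 = 40/68
  D: (9/68) * 5 = 45/68
  H: (14/68) * 2 = 28/68
  A: (14/68) * 5 = 70/68
Sum = (55 + 40 + 45 + 28 + 70)/68 = 238/68

L = 238/68 = 3.5000 bits/symbol


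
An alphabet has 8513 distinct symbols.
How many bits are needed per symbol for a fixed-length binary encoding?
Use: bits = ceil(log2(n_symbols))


log2(8513) = 13.0555
Bracket: 2^13 = 8192 < 8513 <= 2^14 = 16384
So ceil(log2(8513)) = 14

bits = ceil(log2(8513)) = ceil(13.0555) = 14 bits


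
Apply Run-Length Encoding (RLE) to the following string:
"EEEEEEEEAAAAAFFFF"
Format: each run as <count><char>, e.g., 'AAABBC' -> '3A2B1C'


Scanning runs left to right:
  i=0: run of 'E' x 8 -> '8E'
  i=8: run of 'A' x 5 -> '5A'
  i=13: run of 'F' x 4 -> '4F'

RLE = 8E5A4F


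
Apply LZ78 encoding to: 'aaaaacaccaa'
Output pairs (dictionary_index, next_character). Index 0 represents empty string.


LZ78 encoding steps:
Dictionary: {0: ''}
Step 1: w='' (idx 0), next='a' -> output (0, 'a'), add 'a' as idx 1
Step 2: w='a' (idx 1), next='a' -> output (1, 'a'), add 'aa' as idx 2
Step 3: w='aa' (idx 2), next='c' -> output (2, 'c'), add 'aac' as idx 3
Step 4: w='a' (idx 1), next='c' -> output (1, 'c'), add 'ac' as idx 4
Step 5: w='' (idx 0), next='c' -> output (0, 'c'), add 'c' as idx 5
Step 6: w='aa' (idx 2), end of input -> output (2, '')


Encoded: [(0, 'a'), (1, 'a'), (2, 'c'), (1, 'c'), (0, 'c'), (2, '')]
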